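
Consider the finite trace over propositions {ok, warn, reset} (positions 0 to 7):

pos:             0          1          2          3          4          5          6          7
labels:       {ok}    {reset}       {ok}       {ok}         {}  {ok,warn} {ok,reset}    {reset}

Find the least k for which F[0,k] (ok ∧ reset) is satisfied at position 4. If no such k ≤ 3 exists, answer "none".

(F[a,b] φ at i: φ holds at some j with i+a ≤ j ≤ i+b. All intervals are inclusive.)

Scan j = 4,5,… for (ok ∧ reset):
  j=4: fails
  j=5: fails
  j=6: holds
First hit at j=6, so smallest k = 6-4 = 2.

2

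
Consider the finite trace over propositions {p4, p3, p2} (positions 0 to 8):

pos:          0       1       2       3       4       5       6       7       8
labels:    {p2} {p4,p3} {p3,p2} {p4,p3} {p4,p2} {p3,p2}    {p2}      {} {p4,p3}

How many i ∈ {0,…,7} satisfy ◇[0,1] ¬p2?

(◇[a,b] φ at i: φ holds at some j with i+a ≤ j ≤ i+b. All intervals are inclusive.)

Evaluate at each i in [0,7]:
  i=0: ✓ (witness j=1)
  i=1: ✓ (witness j=1)
  i=2: ✓ (witness j=3)
  i=3: ✓ (witness j=3)
  i=4: ✗ (none in [4,5])
  i=5: ✗ (none in [5,6])
  i=6: ✓ (witness j=7)
  i=7: ✓ (witness j=7)
Positions where it holds: {0, 1, 2, 3, 6, 7} → 6.

6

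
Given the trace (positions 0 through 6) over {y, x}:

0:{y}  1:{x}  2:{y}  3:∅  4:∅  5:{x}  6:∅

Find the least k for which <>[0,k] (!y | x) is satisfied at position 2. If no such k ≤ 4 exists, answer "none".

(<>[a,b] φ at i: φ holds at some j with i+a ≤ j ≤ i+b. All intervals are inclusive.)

Scan j = 2,3,… for (!y | x):
  j=2: fails
  j=3: holds
First hit at j=3, so smallest k = 3-2 = 1.

1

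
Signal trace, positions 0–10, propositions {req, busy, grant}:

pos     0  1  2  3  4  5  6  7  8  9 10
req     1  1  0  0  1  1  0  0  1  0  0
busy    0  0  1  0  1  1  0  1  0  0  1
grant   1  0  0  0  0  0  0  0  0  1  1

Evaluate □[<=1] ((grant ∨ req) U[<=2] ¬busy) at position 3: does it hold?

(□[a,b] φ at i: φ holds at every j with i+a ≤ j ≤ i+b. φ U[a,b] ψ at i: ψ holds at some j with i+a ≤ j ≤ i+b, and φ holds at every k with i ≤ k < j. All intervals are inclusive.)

Yes

Check ((grant ∨ req) U[<=2] ¬busy) at every j in [3,4]:
  j=3: holds
  j=4: holds
All positions satisfy it → formula holds.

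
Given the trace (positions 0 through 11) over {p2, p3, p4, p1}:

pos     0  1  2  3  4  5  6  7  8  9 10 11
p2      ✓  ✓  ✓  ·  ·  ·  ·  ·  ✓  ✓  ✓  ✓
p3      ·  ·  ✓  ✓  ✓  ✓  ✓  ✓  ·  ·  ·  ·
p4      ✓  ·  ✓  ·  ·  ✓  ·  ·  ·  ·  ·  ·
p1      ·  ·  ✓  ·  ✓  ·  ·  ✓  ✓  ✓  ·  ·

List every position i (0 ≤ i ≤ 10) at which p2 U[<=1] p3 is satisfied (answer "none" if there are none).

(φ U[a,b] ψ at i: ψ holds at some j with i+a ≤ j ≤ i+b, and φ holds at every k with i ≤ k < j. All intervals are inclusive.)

Evaluate at each i in [0,10]:
  i=0: ✗ (no rhs in [0,1])
  i=1: ✓ (rhs at j=2; lhs holds on [1,1])
  i=2: ✓ (rhs at j=2)
  i=3: ✓ (rhs at j=3)
  i=4: ✓ (rhs at j=4)
  i=5: ✓ (rhs at j=5)
  i=6: ✓ (rhs at j=6)
  i=7: ✓ (rhs at j=7)
  i=8: ✗ (no rhs in [8,9])
  i=9: ✗ (no rhs in [9,10])
  i=10: ✗ (no rhs in [10,11])

1, 2, 3, 4, 5, 6, 7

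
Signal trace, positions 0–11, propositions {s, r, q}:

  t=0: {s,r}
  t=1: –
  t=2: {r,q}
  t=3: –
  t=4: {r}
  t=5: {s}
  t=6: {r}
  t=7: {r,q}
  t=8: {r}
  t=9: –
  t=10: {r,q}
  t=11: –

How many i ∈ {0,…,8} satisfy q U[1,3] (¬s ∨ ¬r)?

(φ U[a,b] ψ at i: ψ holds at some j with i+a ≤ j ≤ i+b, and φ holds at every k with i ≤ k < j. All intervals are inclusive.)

Evaluate at each i in [0,8]:
  i=0: ✗ (lhs fails at k=0 before rhs at j=1)
  i=1: ✗ (lhs fails at k=1 before rhs at j=2)
  i=2: ✓ (rhs at j=3; lhs holds on [2,2])
  i=3: ✗ (lhs fails at k=3 before rhs at j=4)
  i=4: ✗ (lhs fails at k=4 before rhs at j=5)
  i=5: ✗ (lhs fails at k=5 before rhs at j=6)
  i=6: ✗ (lhs fails at k=6 before rhs at j=7)
  i=7: ✓ (rhs at j=8; lhs holds on [7,7])
  i=8: ✗ (lhs fails at k=8 before rhs at j=9)
Positions where it holds: {2, 7} → 2.

2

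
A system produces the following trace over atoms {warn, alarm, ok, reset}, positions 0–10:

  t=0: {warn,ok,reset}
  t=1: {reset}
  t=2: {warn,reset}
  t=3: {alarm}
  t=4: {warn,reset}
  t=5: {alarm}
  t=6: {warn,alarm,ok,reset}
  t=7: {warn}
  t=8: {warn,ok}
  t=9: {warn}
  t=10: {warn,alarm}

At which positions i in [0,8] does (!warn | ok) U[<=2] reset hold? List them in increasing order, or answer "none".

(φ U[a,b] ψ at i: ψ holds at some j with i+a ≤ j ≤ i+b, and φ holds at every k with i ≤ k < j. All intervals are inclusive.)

Evaluate at each i in [0,8]:
  i=0: ✓ (rhs at j=0)
  i=1: ✓ (rhs at j=1)
  i=2: ✓ (rhs at j=2)
  i=3: ✓ (rhs at j=4; lhs holds on [3,3])
  i=4: ✓ (rhs at j=4)
  i=5: ✓ (rhs at j=6; lhs holds on [5,5])
  i=6: ✓ (rhs at j=6)
  i=7: ✗ (no rhs in [7,9])
  i=8: ✗ (no rhs in [8,10])

0, 1, 2, 3, 4, 5, 6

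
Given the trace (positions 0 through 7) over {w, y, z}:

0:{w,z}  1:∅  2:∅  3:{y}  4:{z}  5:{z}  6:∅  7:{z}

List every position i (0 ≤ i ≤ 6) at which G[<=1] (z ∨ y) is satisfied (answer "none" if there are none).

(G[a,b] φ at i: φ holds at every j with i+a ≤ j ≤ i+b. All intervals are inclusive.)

Evaluate at each i in [0,6]:
  i=0: ✗ (fails at j=1)
  i=1: ✗ (fails at j=1)
  i=2: ✗ (fails at j=2)
  i=3: ✓ (all of [3,4])
  i=4: ✓ (all of [4,5])
  i=5: ✗ (fails at j=6)
  i=6: ✗ (fails at j=6)

3, 4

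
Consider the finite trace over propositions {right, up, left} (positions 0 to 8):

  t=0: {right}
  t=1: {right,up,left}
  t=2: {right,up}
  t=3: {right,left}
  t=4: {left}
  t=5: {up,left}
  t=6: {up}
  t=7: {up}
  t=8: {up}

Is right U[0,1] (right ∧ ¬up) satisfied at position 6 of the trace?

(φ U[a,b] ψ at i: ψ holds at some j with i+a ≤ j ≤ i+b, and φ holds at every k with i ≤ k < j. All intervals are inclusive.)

No

Need some j in [6,7] with (right ∧ ¬up), and right at every k in [6,j-1].
  j=6: (right ∧ ¬up) false.
  j=7: (right ∧ ¬up) false.
No j in the window works → until fails.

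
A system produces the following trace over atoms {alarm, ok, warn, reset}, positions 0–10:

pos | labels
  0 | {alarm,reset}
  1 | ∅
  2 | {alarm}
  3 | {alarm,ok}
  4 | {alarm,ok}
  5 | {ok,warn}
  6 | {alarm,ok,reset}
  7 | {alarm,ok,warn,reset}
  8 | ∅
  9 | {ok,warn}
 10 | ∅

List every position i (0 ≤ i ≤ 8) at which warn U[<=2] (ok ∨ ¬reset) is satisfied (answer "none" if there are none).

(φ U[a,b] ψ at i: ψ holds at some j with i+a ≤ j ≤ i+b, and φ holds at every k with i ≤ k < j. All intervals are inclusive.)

1, 2, 3, 4, 5, 6, 7, 8

Evaluate at each i in [0,8]:
  i=0: ✗ (lhs fails at k=0 before rhs at j=1)
  i=1: ✓ (rhs at j=1)
  i=2: ✓ (rhs at j=2)
  i=3: ✓ (rhs at j=3)
  i=4: ✓ (rhs at j=4)
  i=5: ✓ (rhs at j=5)
  i=6: ✓ (rhs at j=6)
  i=7: ✓ (rhs at j=7)
  i=8: ✓ (rhs at j=8)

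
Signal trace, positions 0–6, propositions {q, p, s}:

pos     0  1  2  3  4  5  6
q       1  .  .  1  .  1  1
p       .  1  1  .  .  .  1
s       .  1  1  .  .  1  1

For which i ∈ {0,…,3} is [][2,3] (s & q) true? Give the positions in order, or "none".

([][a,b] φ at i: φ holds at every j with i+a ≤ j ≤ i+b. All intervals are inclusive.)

Evaluate at each i in [0,3]:
  i=0: ✗ (fails at j=2)
  i=1: ✗ (fails at j=3)
  i=2: ✗ (fails at j=4)
  i=3: ✓ (all of [5,6])

3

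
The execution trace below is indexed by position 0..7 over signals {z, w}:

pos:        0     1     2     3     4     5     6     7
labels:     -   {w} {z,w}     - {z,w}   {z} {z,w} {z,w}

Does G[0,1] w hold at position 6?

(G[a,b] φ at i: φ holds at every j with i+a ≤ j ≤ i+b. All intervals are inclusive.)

Check w at every j in [6,7]:
  j=6: true
  j=7: true
All positions satisfy it → formula holds.

True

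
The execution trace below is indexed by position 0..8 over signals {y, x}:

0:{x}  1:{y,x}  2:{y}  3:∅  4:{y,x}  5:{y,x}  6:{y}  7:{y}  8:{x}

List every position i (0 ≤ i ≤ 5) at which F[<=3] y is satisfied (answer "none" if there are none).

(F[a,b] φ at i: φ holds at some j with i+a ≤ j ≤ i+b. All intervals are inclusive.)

0, 1, 2, 3, 4, 5

Evaluate at each i in [0,5]:
  i=0: ✓ (witness j=1)
  i=1: ✓ (witness j=1)
  i=2: ✓ (witness j=2)
  i=3: ✓ (witness j=4)
  i=4: ✓ (witness j=4)
  i=5: ✓ (witness j=5)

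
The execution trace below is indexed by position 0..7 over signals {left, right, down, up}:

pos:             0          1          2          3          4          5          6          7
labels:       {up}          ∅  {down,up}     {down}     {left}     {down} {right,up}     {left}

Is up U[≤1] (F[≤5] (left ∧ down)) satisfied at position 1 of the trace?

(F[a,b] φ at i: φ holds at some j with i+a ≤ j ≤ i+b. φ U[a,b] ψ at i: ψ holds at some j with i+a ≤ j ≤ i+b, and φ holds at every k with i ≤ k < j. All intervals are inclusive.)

Does not hold

Need some j in [1,2] with F[≤5] (left ∧ down), and up at every k in [1,j-1].
  j=1: F[≤5] (left ∧ down) — fails (none in [1,6]).
  j=2: F[≤5] (left ∧ down) — fails (none in [2,7]).
No j in the window works → until fails.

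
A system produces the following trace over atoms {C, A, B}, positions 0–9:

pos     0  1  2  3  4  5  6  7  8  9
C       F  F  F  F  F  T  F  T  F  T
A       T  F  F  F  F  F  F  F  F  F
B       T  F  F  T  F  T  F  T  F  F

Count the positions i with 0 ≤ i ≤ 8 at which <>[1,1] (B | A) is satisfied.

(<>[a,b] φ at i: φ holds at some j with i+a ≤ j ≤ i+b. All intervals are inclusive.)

3

Evaluate at each i in [0,8]:
  i=0: ✗ (none in [1,1])
  i=1: ✗ (none in [2,2])
  i=2: ✓ (witness j=3)
  i=3: ✗ (none in [4,4])
  i=4: ✓ (witness j=5)
  i=5: ✗ (none in [6,6])
  i=6: ✓ (witness j=7)
  i=7: ✗ (none in [8,8])
  i=8: ✗ (none in [9,9])
Positions where it holds: {2, 4, 6} → 3.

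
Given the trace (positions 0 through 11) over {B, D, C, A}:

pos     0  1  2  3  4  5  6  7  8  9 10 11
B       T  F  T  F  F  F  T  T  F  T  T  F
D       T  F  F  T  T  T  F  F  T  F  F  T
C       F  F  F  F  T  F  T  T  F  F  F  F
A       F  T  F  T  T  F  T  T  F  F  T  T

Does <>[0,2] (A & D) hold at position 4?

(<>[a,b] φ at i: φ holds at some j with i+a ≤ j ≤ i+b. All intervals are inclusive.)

Check (A & D) at each j in [4,6]:
  j=4: true
  j=5: false
  j=6: false
Found at j=4 → formula holds.

Holds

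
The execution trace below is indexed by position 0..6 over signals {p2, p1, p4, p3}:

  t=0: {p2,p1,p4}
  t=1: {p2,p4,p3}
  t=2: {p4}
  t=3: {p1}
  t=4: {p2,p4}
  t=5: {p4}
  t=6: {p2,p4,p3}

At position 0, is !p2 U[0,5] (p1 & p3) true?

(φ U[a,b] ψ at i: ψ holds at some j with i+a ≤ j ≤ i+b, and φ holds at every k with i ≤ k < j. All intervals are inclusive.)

Need some j in [0,5] with (p1 & p3), and !p2 at every k in [0,j-1].
  j=0: (p1 & p3) false.
  j=1: (p1 & p3) false.
  j=2: (p1 & p3) false.
  j=3: (p1 & p3) false.
  j=4: (p1 & p3) false.
  j=5: (p1 & p3) false.
No j in the window works → until fails.

Does not hold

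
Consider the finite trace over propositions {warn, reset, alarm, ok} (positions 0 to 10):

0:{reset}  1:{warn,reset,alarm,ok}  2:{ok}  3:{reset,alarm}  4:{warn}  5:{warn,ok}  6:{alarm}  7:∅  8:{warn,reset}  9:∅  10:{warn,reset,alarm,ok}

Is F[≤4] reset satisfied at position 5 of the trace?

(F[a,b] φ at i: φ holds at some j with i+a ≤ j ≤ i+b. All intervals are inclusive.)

Yes

Check reset at each j in [5,9]:
  j=5: false
  j=6: false
  j=7: false
  j=8: true
  j=9: false
Found at j=8 → formula holds.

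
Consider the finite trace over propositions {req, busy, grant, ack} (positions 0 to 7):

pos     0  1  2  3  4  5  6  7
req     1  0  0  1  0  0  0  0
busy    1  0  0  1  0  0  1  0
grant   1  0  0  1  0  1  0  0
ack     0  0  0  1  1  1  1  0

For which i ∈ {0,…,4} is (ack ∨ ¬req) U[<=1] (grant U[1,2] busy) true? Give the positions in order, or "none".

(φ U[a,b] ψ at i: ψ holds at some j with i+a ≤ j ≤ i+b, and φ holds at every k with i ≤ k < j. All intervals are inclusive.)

4

Evaluate at each i in [0,4]:
  i=0: ✗ (no rhs in [0,1])
  i=1: ✗ (no rhs in [1,2])
  i=2: ✗ (no rhs in [2,3])
  i=3: ✗ (no rhs in [3,4])
  i=4: ✓ (rhs at j=5; lhs holds on [4,4])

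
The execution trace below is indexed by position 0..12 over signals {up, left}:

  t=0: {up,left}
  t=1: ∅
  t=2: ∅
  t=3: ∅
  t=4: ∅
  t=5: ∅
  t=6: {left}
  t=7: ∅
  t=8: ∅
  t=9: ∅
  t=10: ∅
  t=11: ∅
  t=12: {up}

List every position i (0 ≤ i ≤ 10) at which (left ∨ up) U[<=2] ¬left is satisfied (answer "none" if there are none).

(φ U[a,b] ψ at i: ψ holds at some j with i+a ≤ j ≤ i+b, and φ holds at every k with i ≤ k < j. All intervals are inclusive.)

0, 1, 2, 3, 4, 5, 6, 7, 8, 9, 10

Evaluate at each i in [0,10]:
  i=0: ✓ (rhs at j=1; lhs holds on [0,0])
  i=1: ✓ (rhs at j=1)
  i=2: ✓ (rhs at j=2)
  i=3: ✓ (rhs at j=3)
  i=4: ✓ (rhs at j=4)
  i=5: ✓ (rhs at j=5)
  i=6: ✓ (rhs at j=7; lhs holds on [6,6])
  i=7: ✓ (rhs at j=7)
  i=8: ✓ (rhs at j=8)
  i=9: ✓ (rhs at j=9)
  i=10: ✓ (rhs at j=10)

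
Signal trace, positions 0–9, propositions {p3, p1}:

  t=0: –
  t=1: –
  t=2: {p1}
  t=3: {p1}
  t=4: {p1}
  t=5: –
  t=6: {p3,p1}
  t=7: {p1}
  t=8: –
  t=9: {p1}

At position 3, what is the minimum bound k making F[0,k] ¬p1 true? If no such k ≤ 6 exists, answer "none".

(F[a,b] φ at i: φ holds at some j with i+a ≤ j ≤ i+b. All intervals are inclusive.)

2

Scan j = 3,4,… for ¬p1:
  j=3: fails
  j=4: fails
  j=5: holds
First hit at j=5, so smallest k = 5-3 = 2.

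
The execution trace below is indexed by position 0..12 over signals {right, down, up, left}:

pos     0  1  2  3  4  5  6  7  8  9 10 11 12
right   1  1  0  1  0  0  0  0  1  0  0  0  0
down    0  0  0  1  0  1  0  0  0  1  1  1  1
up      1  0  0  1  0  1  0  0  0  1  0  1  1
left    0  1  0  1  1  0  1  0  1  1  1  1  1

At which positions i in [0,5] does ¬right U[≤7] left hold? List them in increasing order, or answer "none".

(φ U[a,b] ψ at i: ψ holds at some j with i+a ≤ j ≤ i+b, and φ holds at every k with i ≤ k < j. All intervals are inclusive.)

1, 2, 3, 4, 5

Evaluate at each i in [0,5]:
  i=0: ✗ (lhs fails at k=0 before rhs at j=1)
  i=1: ✓ (rhs at j=1)
  i=2: ✓ (rhs at j=3; lhs holds on [2,2])
  i=3: ✓ (rhs at j=3)
  i=4: ✓ (rhs at j=4)
  i=5: ✓ (rhs at j=6; lhs holds on [5,5])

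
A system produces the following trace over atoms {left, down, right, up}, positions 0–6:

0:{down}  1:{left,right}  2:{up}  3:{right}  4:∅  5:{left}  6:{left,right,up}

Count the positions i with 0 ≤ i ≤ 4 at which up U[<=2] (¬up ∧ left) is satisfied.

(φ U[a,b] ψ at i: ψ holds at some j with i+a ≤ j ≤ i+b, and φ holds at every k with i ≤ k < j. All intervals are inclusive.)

1

Evaluate at each i in [0,4]:
  i=0: ✗ (lhs fails at k=0 before rhs at j=1)
  i=1: ✓ (rhs at j=1)
  i=2: ✗ (no rhs in [2,4])
  i=3: ✗ (lhs fails at k=3 before rhs at j=5)
  i=4: ✗ (lhs fails at k=4 before rhs at j=5)
Positions where it holds: {1} → 1.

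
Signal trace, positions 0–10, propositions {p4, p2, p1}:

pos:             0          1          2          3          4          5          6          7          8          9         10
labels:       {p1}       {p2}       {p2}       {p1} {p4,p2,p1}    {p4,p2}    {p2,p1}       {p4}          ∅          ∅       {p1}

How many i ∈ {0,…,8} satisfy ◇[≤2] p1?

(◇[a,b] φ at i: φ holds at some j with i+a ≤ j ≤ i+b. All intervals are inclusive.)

Evaluate at each i in [0,8]:
  i=0: ✓ (witness j=0)
  i=1: ✓ (witness j=3)
  i=2: ✓ (witness j=3)
  i=3: ✓ (witness j=3)
  i=4: ✓ (witness j=4)
  i=5: ✓ (witness j=6)
  i=6: ✓ (witness j=6)
  i=7: ✗ (none in [7,9])
  i=8: ✓ (witness j=10)
Positions where it holds: {0, 1, 2, 3, 4, 5, 6, 8} → 8.

8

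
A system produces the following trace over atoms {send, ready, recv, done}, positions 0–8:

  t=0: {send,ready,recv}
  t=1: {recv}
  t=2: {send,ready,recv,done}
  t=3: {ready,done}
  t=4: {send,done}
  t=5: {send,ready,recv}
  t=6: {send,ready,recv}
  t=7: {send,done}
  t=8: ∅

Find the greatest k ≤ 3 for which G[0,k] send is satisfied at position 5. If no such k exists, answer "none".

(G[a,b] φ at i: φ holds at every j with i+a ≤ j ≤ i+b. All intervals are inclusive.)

2

send must hold from j=5 onward; find where it first fails.
  j=5: holds
  j=6: holds
  j=7: holds
  j=8: fails
Holds on [5,7], so largest k = 2.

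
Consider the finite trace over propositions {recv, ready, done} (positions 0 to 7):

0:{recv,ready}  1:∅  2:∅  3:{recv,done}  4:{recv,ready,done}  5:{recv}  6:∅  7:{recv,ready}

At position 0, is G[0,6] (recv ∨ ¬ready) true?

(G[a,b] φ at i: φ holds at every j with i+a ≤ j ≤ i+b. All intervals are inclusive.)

Check (recv ∨ ¬ready) at every j in [0,6]:
  j=0: true
  j=1: true
  j=2: true
  j=3: true
  j=4: true
  j=5: true
  j=6: true
All positions satisfy it → formula holds.

Holds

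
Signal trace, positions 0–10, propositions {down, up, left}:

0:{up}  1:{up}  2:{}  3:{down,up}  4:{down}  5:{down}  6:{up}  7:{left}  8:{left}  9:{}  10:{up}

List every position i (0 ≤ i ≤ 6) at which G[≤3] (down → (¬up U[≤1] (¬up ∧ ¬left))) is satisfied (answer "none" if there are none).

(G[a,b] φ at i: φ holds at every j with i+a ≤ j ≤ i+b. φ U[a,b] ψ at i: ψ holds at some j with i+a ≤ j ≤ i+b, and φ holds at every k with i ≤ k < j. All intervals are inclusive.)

4, 5, 6

Evaluate at each i in [0,6]:
  i=0: ✗ (fails at j=3)
  i=1: ✗ (fails at j=3)
  i=2: ✗ (fails at j=3)
  i=3: ✗ (fails at j=3)
  i=4: ✓ (all of [4,7])
  i=5: ✓ (all of [5,8])
  i=6: ✓ (all of [6,9])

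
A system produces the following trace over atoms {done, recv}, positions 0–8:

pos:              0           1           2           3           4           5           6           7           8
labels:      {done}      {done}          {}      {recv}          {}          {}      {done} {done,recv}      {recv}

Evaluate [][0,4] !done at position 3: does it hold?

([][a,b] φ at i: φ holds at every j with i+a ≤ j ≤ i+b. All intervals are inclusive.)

Does not hold

Check !done at every j in [3,7]:
  j=3: true
  j=4: true
  j=5: true
  j=6: false
  j=7: false
Fails at j=6 → formula fails.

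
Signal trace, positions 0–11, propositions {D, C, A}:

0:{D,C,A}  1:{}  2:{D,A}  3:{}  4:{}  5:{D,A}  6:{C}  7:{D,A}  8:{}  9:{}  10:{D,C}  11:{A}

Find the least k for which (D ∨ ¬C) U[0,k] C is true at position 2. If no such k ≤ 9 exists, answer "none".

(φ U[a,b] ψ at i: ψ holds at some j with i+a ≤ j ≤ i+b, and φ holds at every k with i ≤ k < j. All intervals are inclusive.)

Need earliest j ≥ 2 with C, and (D ∨ ¬C) at every k in [2,j-1].
  j=2: rhs fails.
  j=3: rhs fails.
  j=4: rhs fails.
  j=5: rhs fails.
  j=6: rhs holds; lhs holds on [2,5]. k = 4.

4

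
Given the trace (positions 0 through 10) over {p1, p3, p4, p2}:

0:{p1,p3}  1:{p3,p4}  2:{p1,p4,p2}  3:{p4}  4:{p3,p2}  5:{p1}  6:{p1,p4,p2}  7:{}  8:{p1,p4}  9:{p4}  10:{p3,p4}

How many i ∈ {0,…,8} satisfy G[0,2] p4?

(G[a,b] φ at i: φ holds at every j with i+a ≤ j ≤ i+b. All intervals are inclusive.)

Evaluate at each i in [0,8]:
  i=0: ✗ (fails at j=0)
  i=1: ✓ (all of [1,3])
  i=2: ✗ (fails at j=4)
  i=3: ✗ (fails at j=4)
  i=4: ✗ (fails at j=4)
  i=5: ✗ (fails at j=5)
  i=6: ✗ (fails at j=7)
  i=7: ✗ (fails at j=7)
  i=8: ✓ (all of [8,10])
Positions where it holds: {1, 8} → 2.

2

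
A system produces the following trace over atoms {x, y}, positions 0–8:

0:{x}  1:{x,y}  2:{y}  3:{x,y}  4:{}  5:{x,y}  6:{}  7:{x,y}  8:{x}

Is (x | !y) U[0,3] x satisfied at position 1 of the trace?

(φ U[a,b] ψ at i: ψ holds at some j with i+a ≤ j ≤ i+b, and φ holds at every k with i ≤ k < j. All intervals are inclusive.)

True

Need some j in [1,4] with x, and (x | !y) at every k in [1,j-1].
  j=1: x holds; no prefix to check → satisfied.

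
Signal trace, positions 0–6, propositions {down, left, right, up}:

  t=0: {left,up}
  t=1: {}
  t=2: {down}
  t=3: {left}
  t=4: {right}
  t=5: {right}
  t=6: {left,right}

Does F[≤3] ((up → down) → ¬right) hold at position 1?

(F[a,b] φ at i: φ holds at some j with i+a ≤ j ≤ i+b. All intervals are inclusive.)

Holds

Check ((up → down) → ¬right) at each j in [1,4]:
  j=1: true
  j=2: true
  j=3: true
  j=4: false
Found at j=1 → formula holds.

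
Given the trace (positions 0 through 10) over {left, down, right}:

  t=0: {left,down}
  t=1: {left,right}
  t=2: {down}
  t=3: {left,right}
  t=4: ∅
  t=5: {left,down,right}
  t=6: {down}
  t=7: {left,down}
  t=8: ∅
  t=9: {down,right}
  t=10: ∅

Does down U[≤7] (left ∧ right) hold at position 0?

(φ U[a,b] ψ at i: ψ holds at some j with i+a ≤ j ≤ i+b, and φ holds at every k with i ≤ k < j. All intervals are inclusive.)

Yes

Need some j in [0,7] with (left ∧ right), and down at every k in [0,j-1].
  j=0: (left ∧ right) false.
  j=1: (left ∧ right) holds; down holds at every k in [0,0] → satisfied.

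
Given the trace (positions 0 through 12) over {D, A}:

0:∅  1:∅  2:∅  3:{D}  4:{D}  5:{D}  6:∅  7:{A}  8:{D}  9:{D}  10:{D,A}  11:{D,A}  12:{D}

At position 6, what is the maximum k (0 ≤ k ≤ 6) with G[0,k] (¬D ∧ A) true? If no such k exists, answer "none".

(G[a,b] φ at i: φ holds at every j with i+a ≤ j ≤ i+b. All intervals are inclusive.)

(¬D ∧ A) must hold from j=6 onward; find where it first fails.
  j=6: fails → no k works.

none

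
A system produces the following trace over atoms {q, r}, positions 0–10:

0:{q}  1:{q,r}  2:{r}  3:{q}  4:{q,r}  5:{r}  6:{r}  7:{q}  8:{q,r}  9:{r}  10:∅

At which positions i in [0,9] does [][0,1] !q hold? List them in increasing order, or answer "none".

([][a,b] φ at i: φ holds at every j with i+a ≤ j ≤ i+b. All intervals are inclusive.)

Evaluate at each i in [0,9]:
  i=0: ✗ (fails at j=0)
  i=1: ✗ (fails at j=1)
  i=2: ✗ (fails at j=3)
  i=3: ✗ (fails at j=3)
  i=4: ✗ (fails at j=4)
  i=5: ✓ (all of [5,6])
  i=6: ✗ (fails at j=7)
  i=7: ✗ (fails at j=7)
  i=8: ✗ (fails at j=8)
  i=9: ✓ (all of [9,10])

5, 9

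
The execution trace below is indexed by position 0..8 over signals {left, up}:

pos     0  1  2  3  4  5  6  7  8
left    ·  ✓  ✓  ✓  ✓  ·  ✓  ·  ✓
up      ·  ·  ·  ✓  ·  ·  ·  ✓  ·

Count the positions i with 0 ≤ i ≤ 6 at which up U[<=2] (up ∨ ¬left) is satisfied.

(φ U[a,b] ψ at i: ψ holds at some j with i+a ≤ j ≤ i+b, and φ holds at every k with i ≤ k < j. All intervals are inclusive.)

Evaluate at each i in [0,6]:
  i=0: ✓ (rhs at j=0)
  i=1: ✗ (lhs fails at k=1 before rhs at j=3)
  i=2: ✗ (lhs fails at k=2 before rhs at j=3)
  i=3: ✓ (rhs at j=3)
  i=4: ✗ (lhs fails at k=4 before rhs at j=5)
  i=5: ✓ (rhs at j=5)
  i=6: ✗ (lhs fails at k=6 before rhs at j=7)
Positions where it holds: {0, 3, 5} → 3.

3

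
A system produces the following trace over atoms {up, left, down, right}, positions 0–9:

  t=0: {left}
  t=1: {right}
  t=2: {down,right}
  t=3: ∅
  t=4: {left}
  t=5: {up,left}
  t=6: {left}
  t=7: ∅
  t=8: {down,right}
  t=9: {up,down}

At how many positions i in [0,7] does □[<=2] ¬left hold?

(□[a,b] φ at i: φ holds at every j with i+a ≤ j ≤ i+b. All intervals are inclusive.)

Evaluate at each i in [0,7]:
  i=0: ✗ (fails at j=0)
  i=1: ✓ (all of [1,3])
  i=2: ✗ (fails at j=4)
  i=3: ✗ (fails at j=4)
  i=4: ✗ (fails at j=4)
  i=5: ✗ (fails at j=5)
  i=6: ✗ (fails at j=6)
  i=7: ✓ (all of [7,9])
Positions where it holds: {1, 7} → 2.

2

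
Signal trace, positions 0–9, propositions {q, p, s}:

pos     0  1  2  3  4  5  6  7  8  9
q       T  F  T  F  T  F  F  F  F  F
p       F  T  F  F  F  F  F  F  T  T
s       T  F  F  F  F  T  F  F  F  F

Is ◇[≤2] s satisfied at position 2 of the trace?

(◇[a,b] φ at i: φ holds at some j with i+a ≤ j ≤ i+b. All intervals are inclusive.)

Does not hold

Check s at each j in [2,4]:
  j=2: false
  j=3: false
  j=4: false
No position in the window satisfies it → formula fails.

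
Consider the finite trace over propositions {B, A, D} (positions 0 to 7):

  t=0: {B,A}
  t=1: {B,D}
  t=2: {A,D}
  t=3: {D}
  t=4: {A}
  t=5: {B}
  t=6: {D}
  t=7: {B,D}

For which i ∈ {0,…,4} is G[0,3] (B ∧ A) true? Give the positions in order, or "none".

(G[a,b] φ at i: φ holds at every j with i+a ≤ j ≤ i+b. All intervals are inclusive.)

none

Evaluate at each i in [0,4]:
  i=0: ✗ (fails at j=1)
  i=1: ✗ (fails at j=1)
  i=2: ✗ (fails at j=2)
  i=3: ✗ (fails at j=3)
  i=4: ✗ (fails at j=4)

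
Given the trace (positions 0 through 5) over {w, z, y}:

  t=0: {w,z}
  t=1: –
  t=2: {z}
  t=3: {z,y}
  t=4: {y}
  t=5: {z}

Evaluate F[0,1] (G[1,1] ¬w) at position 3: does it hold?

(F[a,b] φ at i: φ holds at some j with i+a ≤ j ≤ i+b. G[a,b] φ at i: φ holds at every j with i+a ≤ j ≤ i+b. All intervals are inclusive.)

Check G[1,1] ¬w at each j in [3,4]:
  j=3: holds on [4,4]
  j=4: holds on [5,5]
Found at j=3 → formula holds.

Holds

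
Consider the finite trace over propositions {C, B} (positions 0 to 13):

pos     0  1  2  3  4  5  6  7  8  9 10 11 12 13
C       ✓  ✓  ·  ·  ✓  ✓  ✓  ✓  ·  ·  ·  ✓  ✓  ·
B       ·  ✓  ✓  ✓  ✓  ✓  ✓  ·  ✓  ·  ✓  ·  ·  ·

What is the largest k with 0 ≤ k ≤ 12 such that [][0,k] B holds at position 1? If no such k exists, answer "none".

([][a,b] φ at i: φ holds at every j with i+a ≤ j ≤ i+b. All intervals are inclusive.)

5

B must hold from j=1 onward; find where it first fails.
  j=1: holds
  j=2: holds
  j=3: holds
  j=4: holds
  j=5: holds
  j=6: holds
  j=7: fails
Holds on [1,6], so largest k = 5.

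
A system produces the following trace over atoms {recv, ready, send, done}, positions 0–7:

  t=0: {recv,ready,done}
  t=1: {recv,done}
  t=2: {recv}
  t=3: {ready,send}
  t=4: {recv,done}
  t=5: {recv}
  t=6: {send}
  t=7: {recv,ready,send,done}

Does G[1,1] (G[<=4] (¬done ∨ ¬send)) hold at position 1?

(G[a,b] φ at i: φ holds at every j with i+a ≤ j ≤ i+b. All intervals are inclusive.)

Check G[<=4] (¬done ∨ ¬send) at every j in [2,2]:
  j=2: holds on [2,6]
All positions satisfy it → formula holds.

Holds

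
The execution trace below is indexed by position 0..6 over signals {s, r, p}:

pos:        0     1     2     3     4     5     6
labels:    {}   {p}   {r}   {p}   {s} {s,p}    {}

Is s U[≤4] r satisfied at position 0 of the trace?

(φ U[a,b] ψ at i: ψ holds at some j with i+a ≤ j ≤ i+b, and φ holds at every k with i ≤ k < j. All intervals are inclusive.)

Need some j in [0,4] with r, and s at every k in [0,j-1].
  j=0: r false.
  j=1: r false.
  j=2: r holds, but s fails at k=0 → not this j.
  j=3: r false.
  j=4: r false.
No j in the window works → until fails.

Does not hold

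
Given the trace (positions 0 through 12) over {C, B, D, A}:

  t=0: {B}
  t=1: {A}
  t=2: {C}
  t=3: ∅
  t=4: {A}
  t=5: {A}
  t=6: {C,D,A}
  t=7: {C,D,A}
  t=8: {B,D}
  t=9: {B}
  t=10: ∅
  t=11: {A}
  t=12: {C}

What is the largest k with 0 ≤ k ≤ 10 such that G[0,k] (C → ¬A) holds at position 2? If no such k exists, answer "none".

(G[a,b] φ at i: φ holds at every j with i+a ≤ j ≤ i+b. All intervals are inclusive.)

(C → ¬A) must hold from j=2 onward; find where it first fails.
  j=2: holds
  j=3: holds
  j=4: holds
  j=5: holds
  j=6: fails
Holds on [2,5], so largest k = 3.

3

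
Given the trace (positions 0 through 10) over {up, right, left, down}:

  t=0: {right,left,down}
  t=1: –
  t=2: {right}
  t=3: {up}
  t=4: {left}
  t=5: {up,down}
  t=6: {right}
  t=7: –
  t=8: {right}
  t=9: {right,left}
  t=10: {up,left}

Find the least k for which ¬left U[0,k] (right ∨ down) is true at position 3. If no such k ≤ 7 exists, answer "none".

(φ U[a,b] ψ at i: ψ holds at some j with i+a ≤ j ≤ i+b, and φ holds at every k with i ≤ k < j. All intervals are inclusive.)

Need earliest j ≥ 3 with (right ∨ down), and ¬left at every k in [3,j-1].
  j=3: rhs fails.
  j=4: rhs fails.
  j=5: rhs holds but lhs fails at k=4.
  j=6: rhs holds but lhs fails at k=4.
  j=7: rhs fails.
  j=8: rhs holds but lhs fails at k=4.
  j=9: rhs holds but lhs fails at k=4.
  j=10: rhs fails.
No witness within the range → none.

none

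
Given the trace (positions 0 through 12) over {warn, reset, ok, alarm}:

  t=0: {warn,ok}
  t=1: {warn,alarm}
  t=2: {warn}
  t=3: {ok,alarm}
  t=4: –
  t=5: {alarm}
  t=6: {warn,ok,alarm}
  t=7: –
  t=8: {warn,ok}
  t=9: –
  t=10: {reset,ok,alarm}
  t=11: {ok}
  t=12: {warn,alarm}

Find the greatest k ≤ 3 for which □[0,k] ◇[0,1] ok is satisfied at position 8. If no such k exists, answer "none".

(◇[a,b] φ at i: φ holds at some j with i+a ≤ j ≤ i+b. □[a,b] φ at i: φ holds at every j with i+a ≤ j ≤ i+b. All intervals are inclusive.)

3

◇[0,1] ok must hold from j=8 onward; find where it first fails.
  j=8: holds
  j=9: holds
  j=10: holds
  j=11: holds
Holds through j=11; largest k = 3.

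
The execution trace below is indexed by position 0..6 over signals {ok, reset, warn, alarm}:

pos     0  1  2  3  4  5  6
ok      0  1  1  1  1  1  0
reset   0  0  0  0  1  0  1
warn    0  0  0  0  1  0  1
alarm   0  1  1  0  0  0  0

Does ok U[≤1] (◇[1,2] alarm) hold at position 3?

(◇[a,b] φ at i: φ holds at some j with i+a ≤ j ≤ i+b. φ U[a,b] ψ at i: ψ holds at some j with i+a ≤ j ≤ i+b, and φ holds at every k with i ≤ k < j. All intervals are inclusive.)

No

Need some j in [3,4] with ◇[1,2] alarm, and ok at every k in [3,j-1].
  j=3: ◇[1,2] alarm — fails (none in [4,5]).
  j=4: ◇[1,2] alarm — fails (none in [5,6]).
No j in the window works → until fails.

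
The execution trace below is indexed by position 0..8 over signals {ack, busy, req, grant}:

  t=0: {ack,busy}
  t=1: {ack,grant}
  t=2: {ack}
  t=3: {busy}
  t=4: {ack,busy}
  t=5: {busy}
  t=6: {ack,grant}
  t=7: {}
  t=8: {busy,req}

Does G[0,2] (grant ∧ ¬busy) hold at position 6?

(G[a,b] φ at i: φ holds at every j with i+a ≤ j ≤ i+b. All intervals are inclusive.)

Check (grant ∧ ¬busy) at every j in [6,8]:
  j=6: true
  j=7: false
  j=8: false
Fails at j=7 → formula fails.

No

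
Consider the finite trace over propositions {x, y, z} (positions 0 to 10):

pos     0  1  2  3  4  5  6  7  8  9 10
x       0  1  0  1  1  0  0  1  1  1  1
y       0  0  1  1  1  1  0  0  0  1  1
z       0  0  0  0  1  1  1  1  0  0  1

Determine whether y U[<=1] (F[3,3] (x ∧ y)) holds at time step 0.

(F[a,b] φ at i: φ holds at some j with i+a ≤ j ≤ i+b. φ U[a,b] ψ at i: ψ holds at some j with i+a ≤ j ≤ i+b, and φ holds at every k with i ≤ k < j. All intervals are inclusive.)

Need some j in [0,1] with F[3,3] (x ∧ y), and y at every k in [0,j-1].
  j=0: F[3,3] (x ∧ y) holds; no prefix to check → satisfied.

True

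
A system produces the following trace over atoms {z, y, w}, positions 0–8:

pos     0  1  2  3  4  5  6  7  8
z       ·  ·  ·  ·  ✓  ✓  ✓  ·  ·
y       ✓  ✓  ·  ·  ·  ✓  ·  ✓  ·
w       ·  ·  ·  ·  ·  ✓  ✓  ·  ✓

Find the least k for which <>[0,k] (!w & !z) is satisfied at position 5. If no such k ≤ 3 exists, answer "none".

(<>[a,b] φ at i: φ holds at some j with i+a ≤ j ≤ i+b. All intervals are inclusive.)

Scan j = 5,6,… for (!w & !z):
  j=5: fails
  j=6: fails
  j=7: holds
First hit at j=7, so smallest k = 7-5 = 2.

2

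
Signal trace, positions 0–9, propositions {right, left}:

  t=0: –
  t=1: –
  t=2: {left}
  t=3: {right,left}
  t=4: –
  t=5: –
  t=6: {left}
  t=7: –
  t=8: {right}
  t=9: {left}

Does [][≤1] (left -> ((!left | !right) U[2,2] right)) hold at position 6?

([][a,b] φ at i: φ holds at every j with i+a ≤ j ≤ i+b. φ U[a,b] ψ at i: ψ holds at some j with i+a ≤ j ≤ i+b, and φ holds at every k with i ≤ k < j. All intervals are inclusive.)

Yes

Check (left -> ((!left | !right) U[2,2] right)) at every j in [6,7]:
  j=6: antecedent true; consequent holds → ✓
  j=7: antecedent false → ✓
All positions satisfy it → formula holds.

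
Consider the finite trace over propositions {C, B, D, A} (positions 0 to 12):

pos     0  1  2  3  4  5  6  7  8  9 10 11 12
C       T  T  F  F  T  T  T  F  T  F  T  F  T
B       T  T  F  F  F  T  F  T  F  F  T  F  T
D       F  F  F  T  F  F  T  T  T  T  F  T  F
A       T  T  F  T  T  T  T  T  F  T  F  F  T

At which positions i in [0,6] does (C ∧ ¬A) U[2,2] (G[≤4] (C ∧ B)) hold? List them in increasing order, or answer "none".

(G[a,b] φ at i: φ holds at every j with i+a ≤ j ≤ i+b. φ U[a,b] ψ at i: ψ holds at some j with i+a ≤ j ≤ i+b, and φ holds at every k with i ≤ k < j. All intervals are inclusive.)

Evaluate at each i in [0,6]:
  i=0: ✗ (no rhs in [2,2])
  i=1: ✗ (no rhs in [3,3])
  i=2: ✗ (no rhs in [4,4])
  i=3: ✗ (no rhs in [5,5])
  i=4: ✗ (no rhs in [6,6])
  i=5: ✗ (no rhs in [7,7])
  i=6: ✗ (no rhs in [8,8])

none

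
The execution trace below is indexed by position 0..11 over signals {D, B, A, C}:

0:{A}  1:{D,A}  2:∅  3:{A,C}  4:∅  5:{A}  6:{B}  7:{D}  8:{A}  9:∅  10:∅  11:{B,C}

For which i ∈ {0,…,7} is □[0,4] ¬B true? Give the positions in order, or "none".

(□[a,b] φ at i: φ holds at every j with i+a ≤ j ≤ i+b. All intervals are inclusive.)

0, 1

Evaluate at each i in [0,7]:
  i=0: ✓ (all of [0,4])
  i=1: ✓ (all of [1,5])
  i=2: ✗ (fails at j=6)
  i=3: ✗ (fails at j=6)
  i=4: ✗ (fails at j=6)
  i=5: ✗ (fails at j=6)
  i=6: ✗ (fails at j=6)
  i=7: ✗ (fails at j=11)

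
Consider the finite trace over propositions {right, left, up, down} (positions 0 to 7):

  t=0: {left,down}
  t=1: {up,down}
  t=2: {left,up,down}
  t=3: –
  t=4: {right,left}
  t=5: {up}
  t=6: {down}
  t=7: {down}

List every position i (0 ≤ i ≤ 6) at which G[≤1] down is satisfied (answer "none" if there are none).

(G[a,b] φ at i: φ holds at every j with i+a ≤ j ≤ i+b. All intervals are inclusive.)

Evaluate at each i in [0,6]:
  i=0: ✓ (all of [0,1])
  i=1: ✓ (all of [1,2])
  i=2: ✗ (fails at j=3)
  i=3: ✗ (fails at j=3)
  i=4: ✗ (fails at j=4)
  i=5: ✗ (fails at j=5)
  i=6: ✓ (all of [6,7])

0, 1, 6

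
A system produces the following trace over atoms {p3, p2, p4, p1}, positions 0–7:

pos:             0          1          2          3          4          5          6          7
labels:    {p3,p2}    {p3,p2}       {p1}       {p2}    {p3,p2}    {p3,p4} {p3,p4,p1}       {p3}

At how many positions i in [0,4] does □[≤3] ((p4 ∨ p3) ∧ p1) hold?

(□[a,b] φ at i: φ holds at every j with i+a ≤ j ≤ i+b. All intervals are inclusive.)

0

Evaluate at each i in [0,4]:
  i=0: ✗ (fails at j=0)
  i=1: ✗ (fails at j=1)
  i=2: ✗ (fails at j=2)
  i=3: ✗ (fails at j=3)
  i=4: ✗ (fails at j=4)
Positions where it holds: {} → 0.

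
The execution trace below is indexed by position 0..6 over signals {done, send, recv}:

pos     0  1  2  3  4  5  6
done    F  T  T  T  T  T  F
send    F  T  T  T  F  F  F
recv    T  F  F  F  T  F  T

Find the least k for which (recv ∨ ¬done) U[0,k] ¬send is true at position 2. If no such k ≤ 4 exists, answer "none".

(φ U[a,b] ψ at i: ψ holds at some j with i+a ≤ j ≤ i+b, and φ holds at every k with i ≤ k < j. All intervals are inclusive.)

Need earliest j ≥ 2 with ¬send, and (recv ∨ ¬done) at every k in [2,j-1].
  j=2: rhs fails.
  j=3: rhs fails.
  j=4: rhs holds but lhs fails at k=2.
  j=5: rhs holds but lhs fails at k=2.
  j=6: rhs holds but lhs fails at k=2.
No witness within the range → none.

none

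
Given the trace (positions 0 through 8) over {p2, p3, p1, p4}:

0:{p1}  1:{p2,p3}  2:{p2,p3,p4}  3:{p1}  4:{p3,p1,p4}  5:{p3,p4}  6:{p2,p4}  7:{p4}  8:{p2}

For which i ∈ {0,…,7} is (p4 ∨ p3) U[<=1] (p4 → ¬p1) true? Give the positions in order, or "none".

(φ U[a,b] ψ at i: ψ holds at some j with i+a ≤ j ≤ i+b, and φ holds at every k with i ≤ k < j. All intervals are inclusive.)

Evaluate at each i in [0,7]:
  i=0: ✓ (rhs at j=0)
  i=1: ✓ (rhs at j=1)
  i=2: ✓ (rhs at j=2)
  i=3: ✓ (rhs at j=3)
  i=4: ✓ (rhs at j=5; lhs holds on [4,4])
  i=5: ✓ (rhs at j=5)
  i=6: ✓ (rhs at j=6)
  i=7: ✓ (rhs at j=7)

0, 1, 2, 3, 4, 5, 6, 7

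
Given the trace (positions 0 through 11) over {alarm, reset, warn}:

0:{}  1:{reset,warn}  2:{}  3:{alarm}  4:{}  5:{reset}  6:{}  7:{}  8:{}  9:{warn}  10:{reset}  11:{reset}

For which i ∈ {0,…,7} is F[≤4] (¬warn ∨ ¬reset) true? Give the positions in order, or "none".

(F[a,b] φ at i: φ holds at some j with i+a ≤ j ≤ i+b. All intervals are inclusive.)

0, 1, 2, 3, 4, 5, 6, 7

Evaluate at each i in [0,7]:
  i=0: ✓ (witness j=0)
  i=1: ✓ (witness j=2)
  i=2: ✓ (witness j=2)
  i=3: ✓ (witness j=3)
  i=4: ✓ (witness j=4)
  i=5: ✓ (witness j=5)
  i=6: ✓ (witness j=6)
  i=7: ✓ (witness j=7)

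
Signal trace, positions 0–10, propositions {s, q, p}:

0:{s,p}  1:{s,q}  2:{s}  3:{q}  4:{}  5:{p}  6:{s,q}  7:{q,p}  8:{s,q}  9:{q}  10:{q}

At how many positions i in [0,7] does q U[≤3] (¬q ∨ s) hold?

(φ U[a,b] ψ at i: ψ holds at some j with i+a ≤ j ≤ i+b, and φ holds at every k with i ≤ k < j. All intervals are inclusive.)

8

Evaluate at each i in [0,7]:
  i=0: ✓ (rhs at j=0)
  i=1: ✓ (rhs at j=1)
  i=2: ✓ (rhs at j=2)
  i=3: ✓ (rhs at j=4; lhs holds on [3,3])
  i=4: ✓ (rhs at j=4)
  i=5: ✓ (rhs at j=5)
  i=6: ✓ (rhs at j=6)
  i=7: ✓ (rhs at j=8; lhs holds on [7,7])
Positions where it holds: {0, 1, 2, 3, 4, 5, 6, 7} → 8.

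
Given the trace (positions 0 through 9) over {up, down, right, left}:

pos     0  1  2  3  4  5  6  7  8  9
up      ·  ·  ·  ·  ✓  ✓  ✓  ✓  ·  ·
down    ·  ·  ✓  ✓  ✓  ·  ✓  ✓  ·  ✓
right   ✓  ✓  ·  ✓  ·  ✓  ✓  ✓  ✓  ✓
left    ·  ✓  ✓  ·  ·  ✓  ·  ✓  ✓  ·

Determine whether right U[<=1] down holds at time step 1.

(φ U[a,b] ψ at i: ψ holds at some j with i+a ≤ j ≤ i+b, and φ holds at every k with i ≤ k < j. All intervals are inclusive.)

Yes

Need some j in [1,2] with down, and right at every k in [1,j-1].
  j=1: down false.
  j=2: down holds; right holds at every k in [1,1] → satisfied.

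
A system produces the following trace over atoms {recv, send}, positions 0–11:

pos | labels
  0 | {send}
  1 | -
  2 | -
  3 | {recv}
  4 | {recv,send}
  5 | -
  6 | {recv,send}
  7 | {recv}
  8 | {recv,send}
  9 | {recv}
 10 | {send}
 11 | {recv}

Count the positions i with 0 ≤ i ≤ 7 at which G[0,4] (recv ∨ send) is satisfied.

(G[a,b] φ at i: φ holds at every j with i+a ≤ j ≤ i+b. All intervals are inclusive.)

2

Evaluate at each i in [0,7]:
  i=0: ✗ (fails at j=1)
  i=1: ✗ (fails at j=1)
  i=2: ✗ (fails at j=2)
  i=3: ✗ (fails at j=5)
  i=4: ✗ (fails at j=5)
  i=5: ✗ (fails at j=5)
  i=6: ✓ (all of [6,10])
  i=7: ✓ (all of [7,11])
Positions where it holds: {6, 7} → 2.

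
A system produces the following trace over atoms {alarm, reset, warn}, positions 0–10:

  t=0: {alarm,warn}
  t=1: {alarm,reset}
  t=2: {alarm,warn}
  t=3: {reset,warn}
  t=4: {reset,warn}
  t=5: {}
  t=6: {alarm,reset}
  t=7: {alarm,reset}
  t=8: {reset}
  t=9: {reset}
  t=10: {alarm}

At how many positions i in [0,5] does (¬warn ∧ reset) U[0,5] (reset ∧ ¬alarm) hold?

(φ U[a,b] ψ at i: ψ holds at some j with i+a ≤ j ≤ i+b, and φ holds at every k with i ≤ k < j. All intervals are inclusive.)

Evaluate at each i in [0,5]:
  i=0: ✗ (lhs fails at k=0 before rhs at j=3)
  i=1: ✗ (lhs fails at k=2 before rhs at j=3)
  i=2: ✗ (lhs fails at k=2 before rhs at j=3)
  i=3: ✓ (rhs at j=3)
  i=4: ✓ (rhs at j=4)
  i=5: ✗ (lhs fails at k=5 before rhs at j=8)
Positions where it holds: {3, 4} → 2.

2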